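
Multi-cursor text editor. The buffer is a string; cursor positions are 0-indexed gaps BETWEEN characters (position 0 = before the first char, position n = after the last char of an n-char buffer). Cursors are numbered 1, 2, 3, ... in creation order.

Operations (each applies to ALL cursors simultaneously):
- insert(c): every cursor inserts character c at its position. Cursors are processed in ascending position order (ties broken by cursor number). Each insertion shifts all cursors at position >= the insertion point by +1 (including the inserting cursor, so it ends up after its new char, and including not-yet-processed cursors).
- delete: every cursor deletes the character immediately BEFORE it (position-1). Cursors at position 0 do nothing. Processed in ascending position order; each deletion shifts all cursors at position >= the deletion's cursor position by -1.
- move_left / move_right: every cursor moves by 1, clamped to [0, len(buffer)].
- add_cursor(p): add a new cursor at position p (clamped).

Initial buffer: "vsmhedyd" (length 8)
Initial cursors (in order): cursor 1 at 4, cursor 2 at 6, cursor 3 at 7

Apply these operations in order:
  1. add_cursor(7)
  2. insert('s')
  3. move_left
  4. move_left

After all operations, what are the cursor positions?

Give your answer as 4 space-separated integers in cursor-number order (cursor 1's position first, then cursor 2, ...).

Answer: 3 6 9 9

Derivation:
After op 1 (add_cursor(7)): buffer="vsmhedyd" (len 8), cursors c1@4 c2@6 c3@7 c4@7, authorship ........
After op 2 (insert('s')): buffer="vsmhsedsyssd" (len 12), cursors c1@5 c2@8 c3@11 c4@11, authorship ....1..2.34.
After op 3 (move_left): buffer="vsmhsedsyssd" (len 12), cursors c1@4 c2@7 c3@10 c4@10, authorship ....1..2.34.
After op 4 (move_left): buffer="vsmhsedsyssd" (len 12), cursors c1@3 c2@6 c3@9 c4@9, authorship ....1..2.34.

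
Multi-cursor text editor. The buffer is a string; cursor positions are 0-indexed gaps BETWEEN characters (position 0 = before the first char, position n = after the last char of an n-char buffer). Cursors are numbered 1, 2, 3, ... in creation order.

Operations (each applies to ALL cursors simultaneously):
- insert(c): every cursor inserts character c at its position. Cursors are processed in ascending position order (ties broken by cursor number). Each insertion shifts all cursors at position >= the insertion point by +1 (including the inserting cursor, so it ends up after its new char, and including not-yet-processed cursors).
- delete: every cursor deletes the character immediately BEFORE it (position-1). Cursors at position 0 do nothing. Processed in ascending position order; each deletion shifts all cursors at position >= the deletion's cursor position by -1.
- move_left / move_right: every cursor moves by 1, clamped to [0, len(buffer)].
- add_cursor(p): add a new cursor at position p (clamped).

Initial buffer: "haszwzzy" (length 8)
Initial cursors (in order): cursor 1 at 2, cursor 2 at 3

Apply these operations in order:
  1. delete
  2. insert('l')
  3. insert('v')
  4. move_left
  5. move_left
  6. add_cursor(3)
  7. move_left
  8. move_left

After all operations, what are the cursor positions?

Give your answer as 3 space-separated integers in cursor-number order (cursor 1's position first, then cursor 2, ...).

After op 1 (delete): buffer="hzwzzy" (len 6), cursors c1@1 c2@1, authorship ......
After op 2 (insert('l')): buffer="hllzwzzy" (len 8), cursors c1@3 c2@3, authorship .12.....
After op 3 (insert('v')): buffer="hllvvzwzzy" (len 10), cursors c1@5 c2@5, authorship .1212.....
After op 4 (move_left): buffer="hllvvzwzzy" (len 10), cursors c1@4 c2@4, authorship .1212.....
After op 5 (move_left): buffer="hllvvzwzzy" (len 10), cursors c1@3 c2@3, authorship .1212.....
After op 6 (add_cursor(3)): buffer="hllvvzwzzy" (len 10), cursors c1@3 c2@3 c3@3, authorship .1212.....
After op 7 (move_left): buffer="hllvvzwzzy" (len 10), cursors c1@2 c2@2 c3@2, authorship .1212.....
After op 8 (move_left): buffer="hllvvzwzzy" (len 10), cursors c1@1 c2@1 c3@1, authorship .1212.....

Answer: 1 1 1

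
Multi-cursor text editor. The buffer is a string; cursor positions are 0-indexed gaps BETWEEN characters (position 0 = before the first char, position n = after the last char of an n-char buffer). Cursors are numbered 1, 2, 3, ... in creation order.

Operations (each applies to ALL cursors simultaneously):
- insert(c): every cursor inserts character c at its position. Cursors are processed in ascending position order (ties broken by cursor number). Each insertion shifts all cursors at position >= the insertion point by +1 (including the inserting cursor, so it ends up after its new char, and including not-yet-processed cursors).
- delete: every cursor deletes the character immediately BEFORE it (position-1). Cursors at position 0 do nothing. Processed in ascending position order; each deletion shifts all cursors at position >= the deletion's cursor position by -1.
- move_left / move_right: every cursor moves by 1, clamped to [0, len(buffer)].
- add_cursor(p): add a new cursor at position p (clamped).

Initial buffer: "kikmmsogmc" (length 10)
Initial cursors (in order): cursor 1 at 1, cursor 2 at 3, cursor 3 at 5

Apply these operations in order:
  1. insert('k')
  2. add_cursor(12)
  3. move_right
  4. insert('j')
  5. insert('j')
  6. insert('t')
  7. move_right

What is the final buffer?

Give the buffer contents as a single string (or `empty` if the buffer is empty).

After op 1 (insert('k')): buffer="kkikkmmksogmc" (len 13), cursors c1@2 c2@5 c3@8, authorship .1..2..3.....
After op 2 (add_cursor(12)): buffer="kkikkmmksogmc" (len 13), cursors c1@2 c2@5 c3@8 c4@12, authorship .1..2..3.....
After op 3 (move_right): buffer="kkikkmmksogmc" (len 13), cursors c1@3 c2@6 c3@9 c4@13, authorship .1..2..3.....
After op 4 (insert('j')): buffer="kkijkkmjmksjogmcj" (len 17), cursors c1@4 c2@8 c3@12 c4@17, authorship .1.1.2.2.3.3....4
After op 5 (insert('j')): buffer="kkijjkkmjjmksjjogmcjj" (len 21), cursors c1@5 c2@10 c3@15 c4@21, authorship .1.11.2.22.3.33....44
After op 6 (insert('t')): buffer="kkijjtkkmjjtmksjjtogmcjjt" (len 25), cursors c1@6 c2@12 c3@18 c4@25, authorship .1.111.2.222.3.333....444
After op 7 (move_right): buffer="kkijjtkkmjjtmksjjtogmcjjt" (len 25), cursors c1@7 c2@13 c3@19 c4@25, authorship .1.111.2.222.3.333....444

Answer: kkijjtkkmjjtmksjjtogmcjjt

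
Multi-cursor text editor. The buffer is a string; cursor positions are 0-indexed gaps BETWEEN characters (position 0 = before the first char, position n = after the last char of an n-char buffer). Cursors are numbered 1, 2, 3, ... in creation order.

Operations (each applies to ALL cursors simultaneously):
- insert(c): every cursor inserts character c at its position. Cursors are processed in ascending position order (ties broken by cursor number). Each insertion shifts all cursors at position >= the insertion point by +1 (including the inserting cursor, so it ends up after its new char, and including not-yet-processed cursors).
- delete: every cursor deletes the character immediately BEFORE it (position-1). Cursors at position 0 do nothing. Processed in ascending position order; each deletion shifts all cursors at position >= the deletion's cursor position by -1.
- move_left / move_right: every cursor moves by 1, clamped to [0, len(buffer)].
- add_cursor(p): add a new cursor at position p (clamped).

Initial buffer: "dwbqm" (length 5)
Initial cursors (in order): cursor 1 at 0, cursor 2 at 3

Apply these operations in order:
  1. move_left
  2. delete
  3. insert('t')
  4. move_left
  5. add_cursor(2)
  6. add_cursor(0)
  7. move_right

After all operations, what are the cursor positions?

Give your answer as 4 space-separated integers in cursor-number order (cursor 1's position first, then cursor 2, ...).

Answer: 1 3 3 1

Derivation:
After op 1 (move_left): buffer="dwbqm" (len 5), cursors c1@0 c2@2, authorship .....
After op 2 (delete): buffer="dbqm" (len 4), cursors c1@0 c2@1, authorship ....
After op 3 (insert('t')): buffer="tdtbqm" (len 6), cursors c1@1 c2@3, authorship 1.2...
After op 4 (move_left): buffer="tdtbqm" (len 6), cursors c1@0 c2@2, authorship 1.2...
After op 5 (add_cursor(2)): buffer="tdtbqm" (len 6), cursors c1@0 c2@2 c3@2, authorship 1.2...
After op 6 (add_cursor(0)): buffer="tdtbqm" (len 6), cursors c1@0 c4@0 c2@2 c3@2, authorship 1.2...
After op 7 (move_right): buffer="tdtbqm" (len 6), cursors c1@1 c4@1 c2@3 c3@3, authorship 1.2...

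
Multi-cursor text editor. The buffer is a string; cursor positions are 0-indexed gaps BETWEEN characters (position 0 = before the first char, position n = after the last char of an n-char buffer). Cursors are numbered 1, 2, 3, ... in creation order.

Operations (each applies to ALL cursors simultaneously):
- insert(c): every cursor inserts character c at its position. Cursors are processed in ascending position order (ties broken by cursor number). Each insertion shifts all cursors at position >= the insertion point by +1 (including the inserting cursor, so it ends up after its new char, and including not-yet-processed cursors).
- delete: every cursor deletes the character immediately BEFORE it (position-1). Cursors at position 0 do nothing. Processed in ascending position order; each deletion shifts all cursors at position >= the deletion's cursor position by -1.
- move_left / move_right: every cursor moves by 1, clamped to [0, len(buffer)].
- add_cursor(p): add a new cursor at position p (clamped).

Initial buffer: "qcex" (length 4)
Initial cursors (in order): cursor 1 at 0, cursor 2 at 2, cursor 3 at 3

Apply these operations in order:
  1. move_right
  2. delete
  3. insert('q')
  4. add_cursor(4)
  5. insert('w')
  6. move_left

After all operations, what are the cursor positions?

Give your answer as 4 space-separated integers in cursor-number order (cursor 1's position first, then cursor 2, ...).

After op 1 (move_right): buffer="qcex" (len 4), cursors c1@1 c2@3 c3@4, authorship ....
After op 2 (delete): buffer="c" (len 1), cursors c1@0 c2@1 c3@1, authorship .
After op 3 (insert('q')): buffer="qcqq" (len 4), cursors c1@1 c2@4 c3@4, authorship 1.23
After op 4 (add_cursor(4)): buffer="qcqq" (len 4), cursors c1@1 c2@4 c3@4 c4@4, authorship 1.23
After op 5 (insert('w')): buffer="qwcqqwww" (len 8), cursors c1@2 c2@8 c3@8 c4@8, authorship 11.23234
After op 6 (move_left): buffer="qwcqqwww" (len 8), cursors c1@1 c2@7 c3@7 c4@7, authorship 11.23234

Answer: 1 7 7 7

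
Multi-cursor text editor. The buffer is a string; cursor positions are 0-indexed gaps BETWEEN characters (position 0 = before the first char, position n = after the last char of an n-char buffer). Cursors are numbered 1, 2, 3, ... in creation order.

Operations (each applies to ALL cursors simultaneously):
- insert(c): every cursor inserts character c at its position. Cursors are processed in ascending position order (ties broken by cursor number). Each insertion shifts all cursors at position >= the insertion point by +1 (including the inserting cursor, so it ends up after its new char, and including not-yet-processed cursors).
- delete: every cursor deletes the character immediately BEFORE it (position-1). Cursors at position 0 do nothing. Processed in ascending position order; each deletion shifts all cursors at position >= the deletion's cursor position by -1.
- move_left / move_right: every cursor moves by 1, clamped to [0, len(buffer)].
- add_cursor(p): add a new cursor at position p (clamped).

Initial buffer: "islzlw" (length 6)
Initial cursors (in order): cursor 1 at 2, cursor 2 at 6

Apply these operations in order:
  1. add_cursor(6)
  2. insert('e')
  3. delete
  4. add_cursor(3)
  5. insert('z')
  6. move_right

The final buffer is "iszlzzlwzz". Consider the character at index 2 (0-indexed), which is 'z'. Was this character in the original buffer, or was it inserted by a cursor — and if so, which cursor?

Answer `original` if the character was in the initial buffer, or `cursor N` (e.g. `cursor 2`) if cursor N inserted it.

After op 1 (add_cursor(6)): buffer="islzlw" (len 6), cursors c1@2 c2@6 c3@6, authorship ......
After op 2 (insert('e')): buffer="iselzlwee" (len 9), cursors c1@3 c2@9 c3@9, authorship ..1....23
After op 3 (delete): buffer="islzlw" (len 6), cursors c1@2 c2@6 c3@6, authorship ......
After op 4 (add_cursor(3)): buffer="islzlw" (len 6), cursors c1@2 c4@3 c2@6 c3@6, authorship ......
After op 5 (insert('z')): buffer="iszlzzlwzz" (len 10), cursors c1@3 c4@5 c2@10 c3@10, authorship ..1.4...23
After op 6 (move_right): buffer="iszlzzlwzz" (len 10), cursors c1@4 c4@6 c2@10 c3@10, authorship ..1.4...23
Authorship (.=original, N=cursor N): . . 1 . 4 . . . 2 3
Index 2: author = 1

Answer: cursor 1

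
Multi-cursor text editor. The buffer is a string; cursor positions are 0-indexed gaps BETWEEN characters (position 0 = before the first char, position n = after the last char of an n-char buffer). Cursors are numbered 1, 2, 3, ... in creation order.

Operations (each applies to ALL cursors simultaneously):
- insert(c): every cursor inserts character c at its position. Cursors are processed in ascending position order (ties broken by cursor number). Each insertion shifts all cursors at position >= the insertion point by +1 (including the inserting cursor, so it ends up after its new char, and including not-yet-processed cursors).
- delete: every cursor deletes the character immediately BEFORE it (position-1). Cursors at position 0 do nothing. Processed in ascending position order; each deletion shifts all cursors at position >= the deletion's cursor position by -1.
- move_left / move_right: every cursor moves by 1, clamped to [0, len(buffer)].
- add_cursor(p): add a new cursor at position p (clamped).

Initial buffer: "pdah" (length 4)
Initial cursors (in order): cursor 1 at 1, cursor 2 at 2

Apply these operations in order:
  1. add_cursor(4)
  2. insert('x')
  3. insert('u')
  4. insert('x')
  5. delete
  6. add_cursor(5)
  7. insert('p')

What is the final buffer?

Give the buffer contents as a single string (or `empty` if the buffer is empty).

Answer: pxupdxpupahxup

Derivation:
After op 1 (add_cursor(4)): buffer="pdah" (len 4), cursors c1@1 c2@2 c3@4, authorship ....
After op 2 (insert('x')): buffer="pxdxahx" (len 7), cursors c1@2 c2@4 c3@7, authorship .1.2..3
After op 3 (insert('u')): buffer="pxudxuahxu" (len 10), cursors c1@3 c2@6 c3@10, authorship .11.22..33
After op 4 (insert('x')): buffer="pxuxdxuxahxux" (len 13), cursors c1@4 c2@8 c3@13, authorship .111.222..333
After op 5 (delete): buffer="pxudxuahxu" (len 10), cursors c1@3 c2@6 c3@10, authorship .11.22..33
After op 6 (add_cursor(5)): buffer="pxudxuahxu" (len 10), cursors c1@3 c4@5 c2@6 c3@10, authorship .11.22..33
After op 7 (insert('p')): buffer="pxupdxpupahxup" (len 14), cursors c1@4 c4@7 c2@9 c3@14, authorship .111.2422..333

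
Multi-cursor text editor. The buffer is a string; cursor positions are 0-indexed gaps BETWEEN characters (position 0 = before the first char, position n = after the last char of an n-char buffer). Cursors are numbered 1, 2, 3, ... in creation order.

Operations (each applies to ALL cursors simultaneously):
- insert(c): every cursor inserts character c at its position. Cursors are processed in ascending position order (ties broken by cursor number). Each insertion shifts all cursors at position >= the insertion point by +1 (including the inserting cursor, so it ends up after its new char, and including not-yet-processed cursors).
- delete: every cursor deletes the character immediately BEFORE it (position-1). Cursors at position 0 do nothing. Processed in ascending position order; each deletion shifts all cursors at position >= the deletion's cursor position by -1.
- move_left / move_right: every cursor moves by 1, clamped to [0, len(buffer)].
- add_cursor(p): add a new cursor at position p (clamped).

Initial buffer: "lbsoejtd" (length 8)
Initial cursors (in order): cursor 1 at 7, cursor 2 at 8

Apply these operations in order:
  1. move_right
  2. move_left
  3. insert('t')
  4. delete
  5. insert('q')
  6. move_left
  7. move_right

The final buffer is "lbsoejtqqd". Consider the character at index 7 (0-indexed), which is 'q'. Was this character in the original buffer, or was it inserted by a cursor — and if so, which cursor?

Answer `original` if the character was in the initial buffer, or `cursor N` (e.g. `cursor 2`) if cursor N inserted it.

After op 1 (move_right): buffer="lbsoejtd" (len 8), cursors c1@8 c2@8, authorship ........
After op 2 (move_left): buffer="lbsoejtd" (len 8), cursors c1@7 c2@7, authorship ........
After op 3 (insert('t')): buffer="lbsoejtttd" (len 10), cursors c1@9 c2@9, authorship .......12.
After op 4 (delete): buffer="lbsoejtd" (len 8), cursors c1@7 c2@7, authorship ........
After op 5 (insert('q')): buffer="lbsoejtqqd" (len 10), cursors c1@9 c2@9, authorship .......12.
After op 6 (move_left): buffer="lbsoejtqqd" (len 10), cursors c1@8 c2@8, authorship .......12.
After op 7 (move_right): buffer="lbsoejtqqd" (len 10), cursors c1@9 c2@9, authorship .......12.
Authorship (.=original, N=cursor N): . . . . . . . 1 2 .
Index 7: author = 1

Answer: cursor 1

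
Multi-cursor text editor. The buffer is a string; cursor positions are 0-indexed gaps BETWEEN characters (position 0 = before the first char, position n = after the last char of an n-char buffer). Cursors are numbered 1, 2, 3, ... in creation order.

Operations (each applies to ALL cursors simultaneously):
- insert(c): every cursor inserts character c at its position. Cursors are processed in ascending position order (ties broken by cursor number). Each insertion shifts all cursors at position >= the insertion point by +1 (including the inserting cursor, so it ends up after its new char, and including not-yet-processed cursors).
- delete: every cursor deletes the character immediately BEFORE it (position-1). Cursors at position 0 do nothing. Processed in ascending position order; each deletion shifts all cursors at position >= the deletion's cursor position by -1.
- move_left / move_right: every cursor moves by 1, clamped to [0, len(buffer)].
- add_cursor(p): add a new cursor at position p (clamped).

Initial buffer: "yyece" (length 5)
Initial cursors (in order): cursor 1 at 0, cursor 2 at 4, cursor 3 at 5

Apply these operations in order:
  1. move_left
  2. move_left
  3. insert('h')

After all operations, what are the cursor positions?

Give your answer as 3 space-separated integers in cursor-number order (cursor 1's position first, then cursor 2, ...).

After op 1 (move_left): buffer="yyece" (len 5), cursors c1@0 c2@3 c3@4, authorship .....
After op 2 (move_left): buffer="yyece" (len 5), cursors c1@0 c2@2 c3@3, authorship .....
After op 3 (insert('h')): buffer="hyyhehce" (len 8), cursors c1@1 c2@4 c3@6, authorship 1..2.3..

Answer: 1 4 6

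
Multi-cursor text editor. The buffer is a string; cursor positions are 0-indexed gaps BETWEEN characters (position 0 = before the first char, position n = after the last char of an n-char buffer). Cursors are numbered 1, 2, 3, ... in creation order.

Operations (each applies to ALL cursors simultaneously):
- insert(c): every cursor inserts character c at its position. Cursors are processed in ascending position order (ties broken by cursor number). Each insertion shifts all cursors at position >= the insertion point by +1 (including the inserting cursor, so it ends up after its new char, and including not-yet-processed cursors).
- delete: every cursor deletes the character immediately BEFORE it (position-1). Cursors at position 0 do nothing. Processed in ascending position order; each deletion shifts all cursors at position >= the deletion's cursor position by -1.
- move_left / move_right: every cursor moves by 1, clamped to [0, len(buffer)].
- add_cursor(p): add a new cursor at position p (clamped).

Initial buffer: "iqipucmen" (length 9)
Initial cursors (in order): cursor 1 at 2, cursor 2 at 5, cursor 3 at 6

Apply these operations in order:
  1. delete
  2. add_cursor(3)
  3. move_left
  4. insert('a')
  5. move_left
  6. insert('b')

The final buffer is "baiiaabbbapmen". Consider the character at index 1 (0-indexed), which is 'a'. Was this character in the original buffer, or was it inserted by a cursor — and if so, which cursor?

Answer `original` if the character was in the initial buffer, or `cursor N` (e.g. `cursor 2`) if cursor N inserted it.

After op 1 (delete): buffer="iipmen" (len 6), cursors c1@1 c2@3 c3@3, authorship ......
After op 2 (add_cursor(3)): buffer="iipmen" (len 6), cursors c1@1 c2@3 c3@3 c4@3, authorship ......
After op 3 (move_left): buffer="iipmen" (len 6), cursors c1@0 c2@2 c3@2 c4@2, authorship ......
After op 4 (insert('a')): buffer="aiiaaapmen" (len 10), cursors c1@1 c2@6 c3@6 c4@6, authorship 1..234....
After op 5 (move_left): buffer="aiiaaapmen" (len 10), cursors c1@0 c2@5 c3@5 c4@5, authorship 1..234....
After op 6 (insert('b')): buffer="baiiaabbbapmen" (len 14), cursors c1@1 c2@9 c3@9 c4@9, authorship 11..232344....
Authorship (.=original, N=cursor N): 1 1 . . 2 3 2 3 4 4 . . . .
Index 1: author = 1

Answer: cursor 1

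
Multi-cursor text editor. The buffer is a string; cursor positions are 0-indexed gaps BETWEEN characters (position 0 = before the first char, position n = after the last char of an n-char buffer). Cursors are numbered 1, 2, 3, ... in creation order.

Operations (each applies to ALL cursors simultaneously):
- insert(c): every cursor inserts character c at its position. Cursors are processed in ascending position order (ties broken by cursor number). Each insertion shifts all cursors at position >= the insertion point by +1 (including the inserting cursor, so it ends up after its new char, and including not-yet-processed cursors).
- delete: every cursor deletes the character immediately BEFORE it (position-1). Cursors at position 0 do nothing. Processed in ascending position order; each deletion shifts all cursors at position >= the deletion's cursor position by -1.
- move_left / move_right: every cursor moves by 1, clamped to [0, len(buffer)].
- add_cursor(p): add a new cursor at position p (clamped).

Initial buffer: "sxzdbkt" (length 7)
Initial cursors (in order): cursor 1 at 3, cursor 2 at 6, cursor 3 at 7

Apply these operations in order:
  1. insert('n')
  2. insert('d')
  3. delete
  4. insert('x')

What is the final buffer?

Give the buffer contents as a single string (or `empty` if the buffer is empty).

Answer: sxznxdbknxtnx

Derivation:
After op 1 (insert('n')): buffer="sxzndbkntn" (len 10), cursors c1@4 c2@8 c3@10, authorship ...1...2.3
After op 2 (insert('d')): buffer="sxznddbkndtnd" (len 13), cursors c1@5 c2@10 c3@13, authorship ...11...22.33
After op 3 (delete): buffer="sxzndbkntn" (len 10), cursors c1@4 c2@8 c3@10, authorship ...1...2.3
After op 4 (insert('x')): buffer="sxznxdbknxtnx" (len 13), cursors c1@5 c2@10 c3@13, authorship ...11...22.33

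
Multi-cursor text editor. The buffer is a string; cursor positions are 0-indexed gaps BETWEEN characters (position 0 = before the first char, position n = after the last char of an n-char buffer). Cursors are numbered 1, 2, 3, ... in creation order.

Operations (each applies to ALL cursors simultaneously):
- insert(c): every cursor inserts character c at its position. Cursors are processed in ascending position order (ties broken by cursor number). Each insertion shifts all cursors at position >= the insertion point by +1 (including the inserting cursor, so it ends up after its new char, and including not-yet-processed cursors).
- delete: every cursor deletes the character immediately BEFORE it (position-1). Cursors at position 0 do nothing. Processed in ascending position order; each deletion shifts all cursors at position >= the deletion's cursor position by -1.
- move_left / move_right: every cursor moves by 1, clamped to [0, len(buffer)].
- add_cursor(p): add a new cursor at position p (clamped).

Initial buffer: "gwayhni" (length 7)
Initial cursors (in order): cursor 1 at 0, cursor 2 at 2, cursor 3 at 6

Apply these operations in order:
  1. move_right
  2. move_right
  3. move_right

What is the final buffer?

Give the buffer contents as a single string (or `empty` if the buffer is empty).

Answer: gwayhni

Derivation:
After op 1 (move_right): buffer="gwayhni" (len 7), cursors c1@1 c2@3 c3@7, authorship .......
After op 2 (move_right): buffer="gwayhni" (len 7), cursors c1@2 c2@4 c3@7, authorship .......
After op 3 (move_right): buffer="gwayhni" (len 7), cursors c1@3 c2@5 c3@7, authorship .......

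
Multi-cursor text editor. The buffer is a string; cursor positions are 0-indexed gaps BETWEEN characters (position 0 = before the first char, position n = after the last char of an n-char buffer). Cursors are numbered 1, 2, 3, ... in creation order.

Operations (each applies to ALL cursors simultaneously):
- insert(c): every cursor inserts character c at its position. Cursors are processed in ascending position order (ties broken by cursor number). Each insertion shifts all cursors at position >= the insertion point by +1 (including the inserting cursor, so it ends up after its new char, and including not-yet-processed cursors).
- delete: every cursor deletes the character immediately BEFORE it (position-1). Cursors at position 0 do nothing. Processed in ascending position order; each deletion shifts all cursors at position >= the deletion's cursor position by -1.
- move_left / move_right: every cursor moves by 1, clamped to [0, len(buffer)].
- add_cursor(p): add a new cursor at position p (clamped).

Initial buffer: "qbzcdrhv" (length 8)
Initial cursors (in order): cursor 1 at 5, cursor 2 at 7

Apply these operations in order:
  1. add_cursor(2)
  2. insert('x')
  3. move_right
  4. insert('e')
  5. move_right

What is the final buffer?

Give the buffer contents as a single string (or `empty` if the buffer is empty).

After op 1 (add_cursor(2)): buffer="qbzcdrhv" (len 8), cursors c3@2 c1@5 c2@7, authorship ........
After op 2 (insert('x')): buffer="qbxzcdxrhxv" (len 11), cursors c3@3 c1@7 c2@10, authorship ..3...1..2.
After op 3 (move_right): buffer="qbxzcdxrhxv" (len 11), cursors c3@4 c1@8 c2@11, authorship ..3...1..2.
After op 4 (insert('e')): buffer="qbxzecdxrehxve" (len 14), cursors c3@5 c1@10 c2@14, authorship ..3.3..1.1.2.2
After op 5 (move_right): buffer="qbxzecdxrehxve" (len 14), cursors c3@6 c1@11 c2@14, authorship ..3.3..1.1.2.2

Answer: qbxzecdxrehxve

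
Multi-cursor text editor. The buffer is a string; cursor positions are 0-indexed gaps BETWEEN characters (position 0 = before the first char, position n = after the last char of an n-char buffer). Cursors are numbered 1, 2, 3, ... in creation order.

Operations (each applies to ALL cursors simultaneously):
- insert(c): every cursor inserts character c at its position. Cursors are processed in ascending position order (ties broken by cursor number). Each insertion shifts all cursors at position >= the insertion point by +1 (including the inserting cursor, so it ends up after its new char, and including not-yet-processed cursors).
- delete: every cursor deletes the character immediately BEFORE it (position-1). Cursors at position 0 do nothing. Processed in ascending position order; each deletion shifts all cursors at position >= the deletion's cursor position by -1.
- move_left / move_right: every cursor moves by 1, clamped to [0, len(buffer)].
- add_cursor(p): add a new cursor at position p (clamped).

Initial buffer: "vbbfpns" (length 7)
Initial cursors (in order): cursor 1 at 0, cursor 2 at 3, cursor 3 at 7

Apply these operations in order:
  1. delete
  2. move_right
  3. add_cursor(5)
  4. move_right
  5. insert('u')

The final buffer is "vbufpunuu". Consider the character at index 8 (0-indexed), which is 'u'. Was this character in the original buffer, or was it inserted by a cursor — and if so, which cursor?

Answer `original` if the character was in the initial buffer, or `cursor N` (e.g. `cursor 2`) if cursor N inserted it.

Answer: cursor 4

Derivation:
After op 1 (delete): buffer="vbfpn" (len 5), cursors c1@0 c2@2 c3@5, authorship .....
After op 2 (move_right): buffer="vbfpn" (len 5), cursors c1@1 c2@3 c3@5, authorship .....
After op 3 (add_cursor(5)): buffer="vbfpn" (len 5), cursors c1@1 c2@3 c3@5 c4@5, authorship .....
After op 4 (move_right): buffer="vbfpn" (len 5), cursors c1@2 c2@4 c3@5 c4@5, authorship .....
After op 5 (insert('u')): buffer="vbufpunuu" (len 9), cursors c1@3 c2@6 c3@9 c4@9, authorship ..1..2.34
Authorship (.=original, N=cursor N): . . 1 . . 2 . 3 4
Index 8: author = 4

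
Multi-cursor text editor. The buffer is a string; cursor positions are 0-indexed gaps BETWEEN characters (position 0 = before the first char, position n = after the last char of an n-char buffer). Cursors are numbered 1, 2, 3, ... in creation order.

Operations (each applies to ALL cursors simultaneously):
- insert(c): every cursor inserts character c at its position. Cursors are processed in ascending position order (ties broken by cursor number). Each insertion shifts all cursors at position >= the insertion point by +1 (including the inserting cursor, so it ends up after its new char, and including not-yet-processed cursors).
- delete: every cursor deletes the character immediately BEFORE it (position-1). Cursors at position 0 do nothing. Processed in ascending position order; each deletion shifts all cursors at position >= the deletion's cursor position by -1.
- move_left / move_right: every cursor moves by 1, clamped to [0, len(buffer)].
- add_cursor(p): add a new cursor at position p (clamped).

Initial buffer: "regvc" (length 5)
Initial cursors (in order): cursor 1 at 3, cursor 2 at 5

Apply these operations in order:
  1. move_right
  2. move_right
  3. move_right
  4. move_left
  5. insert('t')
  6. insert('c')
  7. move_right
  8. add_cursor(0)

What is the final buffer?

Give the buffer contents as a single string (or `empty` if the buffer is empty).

Answer: regvttccc

Derivation:
After op 1 (move_right): buffer="regvc" (len 5), cursors c1@4 c2@5, authorship .....
After op 2 (move_right): buffer="regvc" (len 5), cursors c1@5 c2@5, authorship .....
After op 3 (move_right): buffer="regvc" (len 5), cursors c1@5 c2@5, authorship .....
After op 4 (move_left): buffer="regvc" (len 5), cursors c1@4 c2@4, authorship .....
After op 5 (insert('t')): buffer="regvttc" (len 7), cursors c1@6 c2@6, authorship ....12.
After op 6 (insert('c')): buffer="regvttccc" (len 9), cursors c1@8 c2@8, authorship ....1212.
After op 7 (move_right): buffer="regvttccc" (len 9), cursors c1@9 c2@9, authorship ....1212.
After op 8 (add_cursor(0)): buffer="regvttccc" (len 9), cursors c3@0 c1@9 c2@9, authorship ....1212.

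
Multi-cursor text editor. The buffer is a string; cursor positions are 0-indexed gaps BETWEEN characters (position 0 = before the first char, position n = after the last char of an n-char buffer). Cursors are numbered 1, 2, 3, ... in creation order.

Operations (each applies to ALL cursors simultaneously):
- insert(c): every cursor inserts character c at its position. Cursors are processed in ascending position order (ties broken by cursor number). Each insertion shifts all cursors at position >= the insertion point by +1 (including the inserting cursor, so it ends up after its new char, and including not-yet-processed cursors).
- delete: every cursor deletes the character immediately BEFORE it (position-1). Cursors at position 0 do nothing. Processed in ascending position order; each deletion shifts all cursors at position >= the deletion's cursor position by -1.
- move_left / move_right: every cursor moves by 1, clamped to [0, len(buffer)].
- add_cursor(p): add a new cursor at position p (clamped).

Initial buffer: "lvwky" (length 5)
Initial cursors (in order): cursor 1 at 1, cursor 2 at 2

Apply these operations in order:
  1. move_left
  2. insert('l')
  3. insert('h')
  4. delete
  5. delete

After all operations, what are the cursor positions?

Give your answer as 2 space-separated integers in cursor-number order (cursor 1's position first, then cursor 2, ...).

After op 1 (move_left): buffer="lvwky" (len 5), cursors c1@0 c2@1, authorship .....
After op 2 (insert('l')): buffer="lllvwky" (len 7), cursors c1@1 c2@3, authorship 1.2....
After op 3 (insert('h')): buffer="lhllhvwky" (len 9), cursors c1@2 c2@5, authorship 11.22....
After op 4 (delete): buffer="lllvwky" (len 7), cursors c1@1 c2@3, authorship 1.2....
After op 5 (delete): buffer="lvwky" (len 5), cursors c1@0 c2@1, authorship .....

Answer: 0 1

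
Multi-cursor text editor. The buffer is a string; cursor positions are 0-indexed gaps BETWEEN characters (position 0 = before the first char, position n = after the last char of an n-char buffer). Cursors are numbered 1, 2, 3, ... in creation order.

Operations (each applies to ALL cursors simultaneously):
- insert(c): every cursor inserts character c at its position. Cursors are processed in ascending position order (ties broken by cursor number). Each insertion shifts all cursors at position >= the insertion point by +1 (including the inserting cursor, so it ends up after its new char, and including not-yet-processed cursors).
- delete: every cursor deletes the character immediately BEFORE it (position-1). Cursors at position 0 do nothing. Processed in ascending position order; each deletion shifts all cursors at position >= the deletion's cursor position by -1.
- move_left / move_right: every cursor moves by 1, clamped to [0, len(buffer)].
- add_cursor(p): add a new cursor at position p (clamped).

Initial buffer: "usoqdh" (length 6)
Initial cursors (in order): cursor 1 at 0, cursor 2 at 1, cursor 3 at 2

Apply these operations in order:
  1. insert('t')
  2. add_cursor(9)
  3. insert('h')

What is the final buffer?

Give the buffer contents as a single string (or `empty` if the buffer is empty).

After op 1 (insert('t')): buffer="tutstoqdh" (len 9), cursors c1@1 c2@3 c3@5, authorship 1.2.3....
After op 2 (add_cursor(9)): buffer="tutstoqdh" (len 9), cursors c1@1 c2@3 c3@5 c4@9, authorship 1.2.3....
After op 3 (insert('h')): buffer="thuthsthoqdhh" (len 13), cursors c1@2 c2@5 c3@8 c4@13, authorship 11.22.33....4

Answer: thuthsthoqdhh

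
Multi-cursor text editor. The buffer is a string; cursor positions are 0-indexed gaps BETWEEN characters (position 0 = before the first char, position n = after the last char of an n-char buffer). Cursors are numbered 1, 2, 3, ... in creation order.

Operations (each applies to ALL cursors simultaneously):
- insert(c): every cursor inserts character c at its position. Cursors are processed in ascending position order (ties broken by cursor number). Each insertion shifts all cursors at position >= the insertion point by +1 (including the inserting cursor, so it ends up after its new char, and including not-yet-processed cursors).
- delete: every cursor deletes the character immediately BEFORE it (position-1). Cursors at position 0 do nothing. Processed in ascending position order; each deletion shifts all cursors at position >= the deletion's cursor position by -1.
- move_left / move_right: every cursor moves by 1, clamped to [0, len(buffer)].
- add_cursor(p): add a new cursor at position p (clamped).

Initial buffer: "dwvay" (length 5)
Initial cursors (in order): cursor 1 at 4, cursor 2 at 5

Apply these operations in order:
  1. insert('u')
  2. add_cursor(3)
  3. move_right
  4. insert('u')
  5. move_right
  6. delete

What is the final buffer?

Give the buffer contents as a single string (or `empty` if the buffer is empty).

After op 1 (insert('u')): buffer="dwvauyu" (len 7), cursors c1@5 c2@7, authorship ....1.2
After op 2 (add_cursor(3)): buffer="dwvauyu" (len 7), cursors c3@3 c1@5 c2@7, authorship ....1.2
After op 3 (move_right): buffer="dwvauyu" (len 7), cursors c3@4 c1@6 c2@7, authorship ....1.2
After op 4 (insert('u')): buffer="dwvauuyuuu" (len 10), cursors c3@5 c1@8 c2@10, authorship ....31.122
After op 5 (move_right): buffer="dwvauuyuuu" (len 10), cursors c3@6 c1@9 c2@10, authorship ....31.122
After op 6 (delete): buffer="dwvauyu" (len 7), cursors c3@5 c1@7 c2@7, authorship ....3.1

Answer: dwvauyu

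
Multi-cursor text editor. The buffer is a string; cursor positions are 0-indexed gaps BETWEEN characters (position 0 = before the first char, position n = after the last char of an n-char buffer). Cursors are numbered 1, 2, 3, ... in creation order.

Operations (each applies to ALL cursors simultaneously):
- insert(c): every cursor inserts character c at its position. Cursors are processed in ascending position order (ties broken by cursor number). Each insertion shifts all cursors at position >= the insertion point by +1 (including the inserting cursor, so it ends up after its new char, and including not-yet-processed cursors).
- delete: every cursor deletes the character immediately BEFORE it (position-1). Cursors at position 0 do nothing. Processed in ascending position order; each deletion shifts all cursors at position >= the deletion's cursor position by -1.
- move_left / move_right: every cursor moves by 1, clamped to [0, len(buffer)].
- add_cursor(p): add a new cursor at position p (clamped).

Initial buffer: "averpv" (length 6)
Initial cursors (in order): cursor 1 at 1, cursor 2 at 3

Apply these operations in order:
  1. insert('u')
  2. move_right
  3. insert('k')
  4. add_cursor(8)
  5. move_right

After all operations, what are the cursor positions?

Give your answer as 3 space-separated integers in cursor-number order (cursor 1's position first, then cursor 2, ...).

Answer: 5 9 9

Derivation:
After op 1 (insert('u')): buffer="auveurpv" (len 8), cursors c1@2 c2@5, authorship .1..2...
After op 2 (move_right): buffer="auveurpv" (len 8), cursors c1@3 c2@6, authorship .1..2...
After op 3 (insert('k')): buffer="auvkeurkpv" (len 10), cursors c1@4 c2@8, authorship .1.1.2.2..
After op 4 (add_cursor(8)): buffer="auvkeurkpv" (len 10), cursors c1@4 c2@8 c3@8, authorship .1.1.2.2..
After op 5 (move_right): buffer="auvkeurkpv" (len 10), cursors c1@5 c2@9 c3@9, authorship .1.1.2.2..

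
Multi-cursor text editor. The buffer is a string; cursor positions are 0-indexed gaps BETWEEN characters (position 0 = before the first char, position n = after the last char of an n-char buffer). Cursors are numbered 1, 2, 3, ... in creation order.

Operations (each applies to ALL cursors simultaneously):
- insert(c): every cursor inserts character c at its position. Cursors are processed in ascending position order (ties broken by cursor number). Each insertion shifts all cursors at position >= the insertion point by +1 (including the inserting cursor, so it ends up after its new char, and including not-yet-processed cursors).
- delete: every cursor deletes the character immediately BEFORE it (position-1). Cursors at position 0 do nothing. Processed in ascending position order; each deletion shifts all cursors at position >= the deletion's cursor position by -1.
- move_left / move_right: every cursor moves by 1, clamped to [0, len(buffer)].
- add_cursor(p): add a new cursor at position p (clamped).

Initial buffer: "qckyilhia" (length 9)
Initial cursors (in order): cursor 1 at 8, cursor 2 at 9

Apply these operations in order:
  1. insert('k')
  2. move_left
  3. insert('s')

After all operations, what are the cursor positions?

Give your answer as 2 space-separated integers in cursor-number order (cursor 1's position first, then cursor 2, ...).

After op 1 (insert('k')): buffer="qckyilhikak" (len 11), cursors c1@9 c2@11, authorship ........1.2
After op 2 (move_left): buffer="qckyilhikak" (len 11), cursors c1@8 c2@10, authorship ........1.2
After op 3 (insert('s')): buffer="qckyilhiskask" (len 13), cursors c1@9 c2@12, authorship ........11.22

Answer: 9 12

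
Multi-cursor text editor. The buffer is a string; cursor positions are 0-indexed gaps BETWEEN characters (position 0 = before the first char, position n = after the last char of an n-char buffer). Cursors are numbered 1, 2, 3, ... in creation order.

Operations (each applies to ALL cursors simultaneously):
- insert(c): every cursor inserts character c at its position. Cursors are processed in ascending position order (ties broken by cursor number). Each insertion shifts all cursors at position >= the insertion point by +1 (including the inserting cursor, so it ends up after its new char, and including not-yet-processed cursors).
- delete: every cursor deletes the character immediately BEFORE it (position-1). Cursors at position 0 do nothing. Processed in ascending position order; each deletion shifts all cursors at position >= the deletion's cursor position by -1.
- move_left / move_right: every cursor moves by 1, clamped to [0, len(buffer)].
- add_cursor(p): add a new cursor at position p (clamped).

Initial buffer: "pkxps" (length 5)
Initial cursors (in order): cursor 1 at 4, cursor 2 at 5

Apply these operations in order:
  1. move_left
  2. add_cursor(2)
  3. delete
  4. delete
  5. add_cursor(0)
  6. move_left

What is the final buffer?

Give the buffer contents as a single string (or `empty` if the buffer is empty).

After op 1 (move_left): buffer="pkxps" (len 5), cursors c1@3 c2@4, authorship .....
After op 2 (add_cursor(2)): buffer="pkxps" (len 5), cursors c3@2 c1@3 c2@4, authorship .....
After op 3 (delete): buffer="ps" (len 2), cursors c1@1 c2@1 c3@1, authorship ..
After op 4 (delete): buffer="s" (len 1), cursors c1@0 c2@0 c3@0, authorship .
After op 5 (add_cursor(0)): buffer="s" (len 1), cursors c1@0 c2@0 c3@0 c4@0, authorship .
After op 6 (move_left): buffer="s" (len 1), cursors c1@0 c2@0 c3@0 c4@0, authorship .

Answer: s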